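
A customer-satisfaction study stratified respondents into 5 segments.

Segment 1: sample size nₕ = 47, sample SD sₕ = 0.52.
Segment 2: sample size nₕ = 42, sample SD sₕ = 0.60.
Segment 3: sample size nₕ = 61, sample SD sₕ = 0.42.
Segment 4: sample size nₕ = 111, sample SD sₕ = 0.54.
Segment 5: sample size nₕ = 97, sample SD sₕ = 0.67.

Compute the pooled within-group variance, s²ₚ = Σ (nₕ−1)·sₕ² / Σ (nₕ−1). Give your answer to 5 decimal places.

Degrees of freedom: 46 + 41 + 60 + 110 + 96 = 353.
Σ(nₕ−1)sₕ² = 46·0.2704 + 41·0.36 + 60·0.1764 + 110·0.2916 + 96·0.4489 = 112.9528.
s²ₚ = 112.9528 / 353 = 0.3199796... → 0.31998.

0.31998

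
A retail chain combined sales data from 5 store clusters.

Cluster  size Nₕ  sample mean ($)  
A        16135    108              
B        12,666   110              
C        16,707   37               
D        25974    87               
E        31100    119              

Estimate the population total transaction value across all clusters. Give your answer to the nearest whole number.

A: 16135·108 = 1742580
B: 12666·110 = 1393260
C: 16707·37 = 618159
D: 25974·87 = 2259738
E: 31100·119 = 3700900
τ̂ = Σ Nₕx̄ₕ = 9714637.

9714637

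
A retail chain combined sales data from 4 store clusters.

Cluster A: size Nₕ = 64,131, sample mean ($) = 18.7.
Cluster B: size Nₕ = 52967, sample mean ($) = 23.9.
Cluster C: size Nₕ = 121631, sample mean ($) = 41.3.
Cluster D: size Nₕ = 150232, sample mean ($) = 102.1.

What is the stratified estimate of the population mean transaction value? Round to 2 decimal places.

58.69

N = 64131 + 52967 + 121631 + 150232 = 388961.
The stratified mean weights each stratum mean by its population share Nₕ/N.
Σ Nₕx̄ₕ = 64131·18.7 + 52967·23.9 + 121631·41.3 + 150232·102.1 = 1199249.7 + 1265911.3 + 5023360.3 + 15338687.2 = 22827208.5.
Divide by N: 22827208.5 / 388961 = 58.6877... → 58.69.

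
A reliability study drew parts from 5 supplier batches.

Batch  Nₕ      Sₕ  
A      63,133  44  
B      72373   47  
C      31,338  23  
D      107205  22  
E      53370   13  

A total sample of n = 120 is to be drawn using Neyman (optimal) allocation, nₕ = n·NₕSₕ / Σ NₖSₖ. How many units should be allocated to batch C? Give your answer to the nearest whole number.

9

A: NₕSₕ = 63133·44 = 2777852
B: NₕSₕ = 72373·47 = 3401531
C: NₕSₕ = 31338·23 = 720774
D: NₕSₕ = 107205·22 = 2358510
E: NₕSₕ = 53370·13 = 693810
Σ NₕSₕ = 9952477.
n_C = 120·720774/9952477 = 8.691... → 9.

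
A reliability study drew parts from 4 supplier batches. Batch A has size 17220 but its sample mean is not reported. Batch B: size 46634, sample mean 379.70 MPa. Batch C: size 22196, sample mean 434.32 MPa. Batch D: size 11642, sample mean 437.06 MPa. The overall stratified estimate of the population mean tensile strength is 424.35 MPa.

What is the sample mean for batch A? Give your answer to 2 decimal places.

523.82

Σ Nₕx̄ₕ = N·μ, so 17220·x̄_A = 97692·424.35 − (46634·379.70 + 22196·434.32 + 11642·437.06).
= 41455600.2 − 32435349.04 = 9020251.16.
x̄_A = 9020251.16 / 17220 = 523.8241... → 523.82.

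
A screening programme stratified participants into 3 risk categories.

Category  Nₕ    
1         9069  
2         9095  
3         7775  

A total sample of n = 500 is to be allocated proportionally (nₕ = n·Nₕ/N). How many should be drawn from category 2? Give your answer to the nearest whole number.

Share of category 2 = 9095/25939 = 0.35063.
Allocate 500 × 0.35063 = 175.315... → 175.

175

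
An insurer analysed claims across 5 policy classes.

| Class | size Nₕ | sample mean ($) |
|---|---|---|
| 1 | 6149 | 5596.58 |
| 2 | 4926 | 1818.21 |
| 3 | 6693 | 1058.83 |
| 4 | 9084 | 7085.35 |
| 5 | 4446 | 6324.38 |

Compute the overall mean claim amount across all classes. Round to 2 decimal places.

N = 31298; weights Wₕ = Nₕ/N = (0.1965, 0.1574, 0.2138, 0.2902, 0.1421).
x̄_st = Σ Wₕ·x̄ₕ = 0.1965·5596.58 + 0.1574·1818.21 + 0.2138·1058.83 + 0.2902·7085.35 + 0.1421·6324.38 ≈ 4567.0054...
→ 4567.01.

4567.01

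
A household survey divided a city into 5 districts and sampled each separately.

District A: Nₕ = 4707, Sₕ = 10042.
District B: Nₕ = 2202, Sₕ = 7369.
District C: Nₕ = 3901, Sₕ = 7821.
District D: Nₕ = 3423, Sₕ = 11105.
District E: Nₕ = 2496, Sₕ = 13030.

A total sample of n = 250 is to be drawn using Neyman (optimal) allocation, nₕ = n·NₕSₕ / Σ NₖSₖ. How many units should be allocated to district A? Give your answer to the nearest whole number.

Σ NₕSₕ = 4707·10042 + 2202·7369 + 3901·7821 + 3423·11105 + 2496·13030 = 164539248.
Share for A: 47267694/164539248 = 0.28727.
n_A = 250 × 0.28727 = 71.818... → 72.

72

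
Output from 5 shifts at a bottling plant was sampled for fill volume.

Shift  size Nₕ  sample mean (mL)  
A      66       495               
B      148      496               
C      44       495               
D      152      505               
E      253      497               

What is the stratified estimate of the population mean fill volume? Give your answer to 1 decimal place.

498.3

N = 66 + 148 + 44 + 152 + 253 = 663.
Overall mean = Σ (Nₕ/N)·x̄ₕ — weight by population share, not a simple average.
Σ Nₕx̄ₕ = 66·495 + 148·496 + 44·495 + 152·505 + 253·497 = 32670 + 73408 + 21780 + 76760 + 125741 = 330359.
Divide by N: 330359 / 663 = 498.279... → 498.3.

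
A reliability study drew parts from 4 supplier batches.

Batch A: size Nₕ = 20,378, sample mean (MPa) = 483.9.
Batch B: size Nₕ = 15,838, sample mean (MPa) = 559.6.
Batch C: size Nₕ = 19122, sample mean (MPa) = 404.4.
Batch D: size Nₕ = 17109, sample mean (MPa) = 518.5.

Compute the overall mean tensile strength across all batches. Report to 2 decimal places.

N = 20378 + 15838 + 19122 + 17109 = 72447.
Weight each subgroup mean by Nₕ/N and sum.
Σ Nₕx̄ₕ = 20378·483.9 + 15838·559.6 + 19122·404.4 + 17109·518.5 = 9860914.2 + 8862944.8 + 7732936.8 + 8871016.5 = 35327812.3.
Divide by N: 35327812.3 / 72447 = 487.6366... → 487.64.

487.64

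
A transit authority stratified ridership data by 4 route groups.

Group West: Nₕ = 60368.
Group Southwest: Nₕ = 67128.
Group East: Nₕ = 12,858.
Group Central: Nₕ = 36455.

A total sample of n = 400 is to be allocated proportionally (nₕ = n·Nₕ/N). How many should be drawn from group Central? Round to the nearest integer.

N = 60368 + 67128 + 12858 + 36455 = 176809.
n_Central = 400·36455/176809 = 82.473... → 82.

82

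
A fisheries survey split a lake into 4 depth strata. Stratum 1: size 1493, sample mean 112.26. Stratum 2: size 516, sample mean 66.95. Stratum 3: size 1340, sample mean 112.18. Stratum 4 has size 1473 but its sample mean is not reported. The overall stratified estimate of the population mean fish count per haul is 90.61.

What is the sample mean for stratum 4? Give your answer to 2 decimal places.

57.33

N = 1493 + 516 + 1340 + 1473 = 4822.
Overall total = μ·N = 90.61·4822 = 436921.42.
Subtract the known strata: 1493·112.26 + 516·66.95 + 1340·112.18 = 352471.58.
Remaining total for stratum 4: 436921.42 − 352471.58 = 84449.84.
Divide by its size: 84449.84 / 1473 = 57.3319... → 57.33.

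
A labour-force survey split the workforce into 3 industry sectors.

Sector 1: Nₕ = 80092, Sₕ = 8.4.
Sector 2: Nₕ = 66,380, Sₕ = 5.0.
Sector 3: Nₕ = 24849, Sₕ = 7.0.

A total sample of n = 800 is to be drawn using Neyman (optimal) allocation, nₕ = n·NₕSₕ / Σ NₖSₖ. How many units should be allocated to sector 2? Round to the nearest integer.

Σ NₕSₕ = 80092·8.4 + 66380·5.0 + 24849·7.0 = 1178615.8.
Share for 2: 331900/1178615.8 = 0.28160.
n_2 = 800 × 0.28160 = 225.281... → 225.

225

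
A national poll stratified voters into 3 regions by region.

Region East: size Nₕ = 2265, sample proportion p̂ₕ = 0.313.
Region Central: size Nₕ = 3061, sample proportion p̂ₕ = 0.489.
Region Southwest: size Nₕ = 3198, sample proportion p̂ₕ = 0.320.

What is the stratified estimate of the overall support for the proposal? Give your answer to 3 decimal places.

0.379

Wₕ = Nₕ/N with N = 8524: 0.2657, 0.3591, 0.3752.
p̂_st = 0.2657·0.313 + 0.3591·0.489 + 0.3752·0.320 ≈ 0.37883... → 0.379.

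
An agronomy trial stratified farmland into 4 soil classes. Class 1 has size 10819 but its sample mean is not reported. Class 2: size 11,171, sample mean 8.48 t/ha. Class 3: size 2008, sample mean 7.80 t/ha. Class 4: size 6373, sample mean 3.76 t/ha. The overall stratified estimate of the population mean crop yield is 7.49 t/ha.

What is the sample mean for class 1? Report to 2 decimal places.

8.61

Σ Nₕx̄ₕ = N·μ, so 10819·x̄_1 = 30371·7.49 − (11171·8.48 + 2008·7.80 + 6373·3.76).
= 227478.79 − 134354.96 = 93123.83.
x̄_1 = 93123.83 / 10819 = 8.6074... → 8.61.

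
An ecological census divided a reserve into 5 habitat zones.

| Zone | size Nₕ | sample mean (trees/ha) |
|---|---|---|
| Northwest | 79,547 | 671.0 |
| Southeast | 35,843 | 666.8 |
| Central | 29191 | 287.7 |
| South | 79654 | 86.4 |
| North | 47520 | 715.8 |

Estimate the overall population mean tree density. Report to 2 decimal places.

x̄_st = (Σ Nₕx̄ₕ) / (Σ Nₕ) = (79547·671.0 + 35843·666.8 + 29191·287.7 + 79654·86.4 + 47520·715.8) / 271755
= 126571321.7 / 271755 = 465.7553... → 465.76.

465.76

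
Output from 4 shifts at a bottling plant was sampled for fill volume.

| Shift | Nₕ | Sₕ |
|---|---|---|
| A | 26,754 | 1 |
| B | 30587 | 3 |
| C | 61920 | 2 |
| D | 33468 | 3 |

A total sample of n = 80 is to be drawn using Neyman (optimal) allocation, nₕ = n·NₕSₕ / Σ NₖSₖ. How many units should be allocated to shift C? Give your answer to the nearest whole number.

Σ NₕSₕ = 26754·1 + 30587·3 + 61920·2 + 33468·3 = 342759.
Share for C: 123840/342759 = 0.36130.
n_C = 80 × 0.36130 = 28.904... → 29.

29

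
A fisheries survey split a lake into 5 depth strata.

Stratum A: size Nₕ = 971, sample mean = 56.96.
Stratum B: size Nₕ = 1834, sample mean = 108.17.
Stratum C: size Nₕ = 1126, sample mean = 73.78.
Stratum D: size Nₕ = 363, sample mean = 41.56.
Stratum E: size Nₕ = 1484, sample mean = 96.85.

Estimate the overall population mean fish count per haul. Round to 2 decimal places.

x̄_st = (Σ Nₕx̄ₕ) / (Σ Nₕ) = (971·56.96 + 1834·108.17 + 1126·73.78 + 363·41.56 + 1484·96.85) / 5778
= 495579.9 / 5778 = 85.7701... → 85.77.

85.77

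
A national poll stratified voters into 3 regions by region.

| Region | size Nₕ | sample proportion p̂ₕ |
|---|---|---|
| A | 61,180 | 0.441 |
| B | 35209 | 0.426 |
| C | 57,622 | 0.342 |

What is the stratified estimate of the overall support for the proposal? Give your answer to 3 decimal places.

0.401

Wₕ = Nₕ/N with N = 154011: 0.3972, 0.2286, 0.3741.
p̂_st = 0.3972·0.441 + 0.2286·0.426 + 0.3741·0.342 ≈ 0.40053... → 0.401.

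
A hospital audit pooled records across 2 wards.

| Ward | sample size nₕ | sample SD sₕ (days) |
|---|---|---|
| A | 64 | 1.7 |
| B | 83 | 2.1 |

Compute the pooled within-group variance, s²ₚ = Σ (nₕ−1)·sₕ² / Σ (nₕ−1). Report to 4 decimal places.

A: (64−1)·1.7² = 63·2.89 = 182.07
B: (83−1)·2.1² = 82·4.41 = 361.62
Numerator = 543.69; denominator = Σ(nₕ−1) = 145.
s²ₚ = 543.69/145 = 3.749586... → 3.7496.

3.7496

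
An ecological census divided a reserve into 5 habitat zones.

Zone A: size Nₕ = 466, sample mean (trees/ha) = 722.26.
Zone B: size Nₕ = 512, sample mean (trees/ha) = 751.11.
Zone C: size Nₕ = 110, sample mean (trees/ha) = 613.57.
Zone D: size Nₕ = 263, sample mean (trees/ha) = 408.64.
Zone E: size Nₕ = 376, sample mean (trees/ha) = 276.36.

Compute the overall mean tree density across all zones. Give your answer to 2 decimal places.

x̄_st = (Σ Nₕx̄ₕ) / (Σ Nₕ) = (466·722.26 + 512·751.11 + 110·613.57 + 263·408.64 + 376·276.36) / 1727
= 1000017.86 / 1727 = 579.0491... → 579.05.

579.05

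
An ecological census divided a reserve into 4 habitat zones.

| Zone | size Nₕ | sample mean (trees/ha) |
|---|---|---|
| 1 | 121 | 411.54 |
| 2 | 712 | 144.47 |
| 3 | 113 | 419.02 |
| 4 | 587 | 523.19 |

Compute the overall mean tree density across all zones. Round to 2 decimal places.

N = 1533; weights Wₕ = Nₕ/N = (0.0789, 0.4644, 0.0737, 0.3829).
x̄_st = Σ Wₕ·x̄ₕ = 0.0789·411.54 + 0.4644·144.47 + 0.0737·419.02 + 0.3829·523.19 ≈ 330.8029...
→ 330.80.

330.80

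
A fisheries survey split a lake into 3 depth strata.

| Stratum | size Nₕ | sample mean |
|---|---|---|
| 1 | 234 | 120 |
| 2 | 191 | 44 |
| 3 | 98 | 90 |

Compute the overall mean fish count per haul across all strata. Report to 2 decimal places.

N = 234 + 191 + 98 = 523.
Overall mean = Σ (Nₕ/N)·x̄ₕ — weight by population share, not a simple average.
Σ Nₕx̄ₕ = 234·120 + 191·44 + 98·90 = 28080 + 8404 + 8820 = 45304.
Divide by N: 45304 / 523 = 86.6233... → 86.62.

86.62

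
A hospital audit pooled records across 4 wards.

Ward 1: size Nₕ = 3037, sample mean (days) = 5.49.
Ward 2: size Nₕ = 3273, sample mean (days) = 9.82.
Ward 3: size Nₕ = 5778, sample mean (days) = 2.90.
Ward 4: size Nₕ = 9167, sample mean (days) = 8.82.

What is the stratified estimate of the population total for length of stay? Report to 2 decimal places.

146423.13

Population total = Σ Nₕ·x̄ₕ (each stratum's size times its mean).
3037·5.49 + 3273·9.82 + 5778·2.90 + 9167·8.82 = 16673.13 + 32140.86 + 16756.2 + 80852.94 = 146423.13.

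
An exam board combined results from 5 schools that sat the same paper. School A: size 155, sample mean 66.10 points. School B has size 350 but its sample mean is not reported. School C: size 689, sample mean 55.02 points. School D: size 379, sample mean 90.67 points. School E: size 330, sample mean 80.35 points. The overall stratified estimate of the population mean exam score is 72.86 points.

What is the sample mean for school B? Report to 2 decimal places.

84.63

Σ Nₕx̄ₕ = N·μ, so 350·x̄_B = 1903·72.86 − (155·66.10 + 689·55.02 + 379·90.67 + 330·80.35).
= 138652.58 − 109033.71 = 29618.87.
x̄_B = 29618.87 / 350 = 84.6253... → 84.63.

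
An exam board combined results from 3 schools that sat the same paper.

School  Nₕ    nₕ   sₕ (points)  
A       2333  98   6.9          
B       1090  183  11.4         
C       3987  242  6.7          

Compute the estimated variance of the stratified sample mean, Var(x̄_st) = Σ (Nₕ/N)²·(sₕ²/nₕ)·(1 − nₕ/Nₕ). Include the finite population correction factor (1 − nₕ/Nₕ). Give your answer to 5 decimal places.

N = 7410; Wₕ = Nₕ/N.
school A: (2333/7410)²·6.9²/98·(1 − 98/2333) = 0.04613473
school B: (1090/7410)²·11.4²/183·(1 − 183/1090) = 0.01278663
school C: (3987/7410)²·6.7²/242·(1 − 242/3987) = 0.05044242
Sum = 0.10936377 → 0.10936.

0.10936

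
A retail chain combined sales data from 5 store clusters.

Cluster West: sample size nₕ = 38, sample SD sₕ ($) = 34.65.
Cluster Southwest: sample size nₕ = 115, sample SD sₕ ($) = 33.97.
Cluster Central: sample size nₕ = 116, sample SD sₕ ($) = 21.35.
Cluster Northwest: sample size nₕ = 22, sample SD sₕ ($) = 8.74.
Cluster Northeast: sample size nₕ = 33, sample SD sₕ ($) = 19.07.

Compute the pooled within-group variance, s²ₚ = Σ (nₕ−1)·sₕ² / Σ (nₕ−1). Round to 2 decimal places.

757.48

Degrees of freedom: 37 + 114 + 115 + 21 + 32 = 319.
Σ(nₕ−1)sₕ² = 37·1200.6225 + 114·1153.9609 + 115·455.8225 + 21·76.3876 + 32·363.6649 = 241635.579.
s²ₚ = 241635.579 / 319 = 757.4783... → 757.48.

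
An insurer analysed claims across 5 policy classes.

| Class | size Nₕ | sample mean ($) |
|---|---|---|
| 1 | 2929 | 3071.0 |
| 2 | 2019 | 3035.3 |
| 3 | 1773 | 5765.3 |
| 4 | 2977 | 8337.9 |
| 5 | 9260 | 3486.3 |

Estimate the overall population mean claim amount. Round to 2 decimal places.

N = 18958; weights Wₕ = Nₕ/N = (0.1545, 0.1065, 0.0935, 0.1570, 0.4884).
x̄_st = Σ Wₕ·x̄ₕ = 0.1545·3071.0 + 0.1065·3035.3 + 0.0935·5765.3 + 0.1570·8337.9 + 0.4884·3486.3 ≈ 4349.0966...
→ 4349.10.

4349.10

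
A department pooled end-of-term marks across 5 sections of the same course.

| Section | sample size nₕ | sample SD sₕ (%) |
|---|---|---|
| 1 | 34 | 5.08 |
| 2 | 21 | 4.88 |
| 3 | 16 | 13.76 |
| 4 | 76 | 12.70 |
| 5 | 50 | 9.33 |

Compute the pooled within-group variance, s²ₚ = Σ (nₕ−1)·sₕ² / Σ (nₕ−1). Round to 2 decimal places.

Degrees of freedom: 33 + 20 + 15 + 75 + 49 = 192.
Σ(nₕ−1)sₕ² = 33·25.8064 + 20·23.8144 + 15·189.3376 + 75·161.29 + 49·87.0489 = 20530.1093.
s²ₚ = 20530.1093 / 192 = 106.9277... → 106.93.

106.93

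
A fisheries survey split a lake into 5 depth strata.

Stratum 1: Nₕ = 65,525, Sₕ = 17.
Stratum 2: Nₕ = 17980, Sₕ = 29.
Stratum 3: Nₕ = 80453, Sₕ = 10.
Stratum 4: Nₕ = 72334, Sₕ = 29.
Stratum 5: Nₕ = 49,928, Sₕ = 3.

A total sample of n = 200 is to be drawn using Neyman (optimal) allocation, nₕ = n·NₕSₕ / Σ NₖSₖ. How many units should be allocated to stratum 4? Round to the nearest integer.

1: NₕSₕ = 65525·17 = 1113925
2: NₕSₕ = 17980·29 = 521420
3: NₕSₕ = 80453·10 = 804530
4: NₕSₕ = 72334·29 = 2097686
5: NₕSₕ = 49928·3 = 149784
Σ NₕSₕ = 4687345.
n_4 = 200·2097686/4687345 = 89.504... → 90.

90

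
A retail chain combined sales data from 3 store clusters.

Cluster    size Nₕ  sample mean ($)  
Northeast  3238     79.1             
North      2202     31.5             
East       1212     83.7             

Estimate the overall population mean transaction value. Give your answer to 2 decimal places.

N = 3238 + 2202 + 1212 = 6652.
Overall mean = Σ (Nₕ/N)·x̄ₕ — weight by population share, not a simple average.
Σ Nₕx̄ₕ = 3238·79.1 + 2202·31.5 + 1212·83.7 = 256125.8 + 69363 + 101444.4 = 426933.2.
Divide by N: 426933.2 / 6652 = 64.1812... → 64.18.

64.18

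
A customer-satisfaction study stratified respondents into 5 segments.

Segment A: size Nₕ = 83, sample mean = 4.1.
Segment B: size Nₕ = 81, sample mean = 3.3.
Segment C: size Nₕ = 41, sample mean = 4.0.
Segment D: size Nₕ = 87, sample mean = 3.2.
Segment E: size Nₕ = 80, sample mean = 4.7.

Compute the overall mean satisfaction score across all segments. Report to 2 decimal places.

3.83

N = 83 + 81 + 41 + 87 + 80 = 372.
Overall mean = Σ (Nₕ/N)·x̄ₕ — weight by population share, not a simple average.
Σ Nₕx̄ₕ = 83·4.1 + 81·3.3 + 41·4.0 + 87·3.2 + 80·4.7 = 340.3 + 267.3 + 164 + 278.4 + 376 = 1426.
Divide by N: 1426 / 372 = 3.8333... → 3.83.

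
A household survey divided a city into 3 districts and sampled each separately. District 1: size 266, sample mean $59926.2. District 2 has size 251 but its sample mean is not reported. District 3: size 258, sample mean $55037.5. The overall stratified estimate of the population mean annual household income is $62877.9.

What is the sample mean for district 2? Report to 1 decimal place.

N = 266 + 251 + 258 = 775.
Overall total = μ·N = 62877.9·775 = 48730372.5.
Subtract the known strata: 266·59926.2 + 258·55037.5 = 30140044.2.
Remaining total for district 2: 48730372.5 − 30140044.2 = 18590328.3.
Divide by its size: 18590328.3 / 251 = 74065.053... → 74065.1.

74065.1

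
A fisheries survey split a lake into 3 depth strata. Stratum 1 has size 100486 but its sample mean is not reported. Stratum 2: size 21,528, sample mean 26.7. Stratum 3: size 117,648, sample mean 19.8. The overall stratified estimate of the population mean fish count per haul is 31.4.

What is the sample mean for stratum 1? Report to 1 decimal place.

46.0

N = 100486 + 21528 + 117648 = 239662.
Overall total = μ·N = 31.4·239662 = 7525386.8.
Subtract the known strata: 21528·26.7 + 117648·19.8 = 2904228.
Remaining total for stratum 1: 7525386.8 − 2904228 = 4621158.8.
Divide by its size: 4621158.8 / 100486 = 45.988... → 46.0.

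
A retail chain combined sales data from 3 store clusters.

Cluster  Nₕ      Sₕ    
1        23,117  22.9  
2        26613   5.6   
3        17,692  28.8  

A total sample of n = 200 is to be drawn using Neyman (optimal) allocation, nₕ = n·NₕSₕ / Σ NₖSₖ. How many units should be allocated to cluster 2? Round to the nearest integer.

25

1: NₕSₕ = 23117·22.9 = 529379.3
2: NₕSₕ = 26613·5.6 = 149032.8
3: NₕSₕ = 17692·28.8 = 509529.6
Σ NₕSₕ = 1187941.7.
n_2 = 200·149032.8/1187941.7 = 25.091... → 25.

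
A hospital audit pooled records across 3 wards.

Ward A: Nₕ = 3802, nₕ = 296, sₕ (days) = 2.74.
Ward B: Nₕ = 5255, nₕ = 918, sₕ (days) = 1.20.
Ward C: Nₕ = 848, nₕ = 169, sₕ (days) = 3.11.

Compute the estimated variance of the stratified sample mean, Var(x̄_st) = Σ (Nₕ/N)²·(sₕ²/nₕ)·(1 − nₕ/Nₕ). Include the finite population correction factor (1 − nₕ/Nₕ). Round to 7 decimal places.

N = 9905. Term for each stratum: Wₕ²sₕ²/nₕ·(1−nₕ/Nₕ).
Var(x̄_st) = 0.0034460730 + 0.0003643955 + 0.0003358851 = 0.0041463536 → 0.0041464.

0.0041464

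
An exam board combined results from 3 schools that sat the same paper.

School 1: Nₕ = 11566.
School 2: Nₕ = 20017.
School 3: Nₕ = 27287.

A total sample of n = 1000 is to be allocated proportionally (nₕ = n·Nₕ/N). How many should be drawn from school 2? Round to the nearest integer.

340

N = 11566 + 20017 + 27287 = 58870.
n_2 = 1000·20017/58870 = 340.020... → 340.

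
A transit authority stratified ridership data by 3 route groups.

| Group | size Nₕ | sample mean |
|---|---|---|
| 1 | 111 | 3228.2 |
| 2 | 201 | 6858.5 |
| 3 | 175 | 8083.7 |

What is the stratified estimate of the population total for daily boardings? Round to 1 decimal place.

1: 111·3228.2 = 358330.2
2: 201·6858.5 = 1378558.5
3: 175·8083.7 = 1414647.5
τ̂ = Σ Nₕx̄ₕ = 3151536.2.

3151536.2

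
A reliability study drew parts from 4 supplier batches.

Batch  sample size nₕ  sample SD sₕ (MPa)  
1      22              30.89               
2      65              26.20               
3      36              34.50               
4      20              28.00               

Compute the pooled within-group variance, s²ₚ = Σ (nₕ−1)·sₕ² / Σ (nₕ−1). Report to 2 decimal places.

Degrees of freedom: 21 + 64 + 35 + 19 = 139.
Σ(nₕ−1)sₕ² = 21·954.1921 + 64·686.44 + 35·1190.25 + 19·784 = 120524.9441.
s²ₚ = 120524.9441 / 139 = 867.0859... → 867.09.

867.09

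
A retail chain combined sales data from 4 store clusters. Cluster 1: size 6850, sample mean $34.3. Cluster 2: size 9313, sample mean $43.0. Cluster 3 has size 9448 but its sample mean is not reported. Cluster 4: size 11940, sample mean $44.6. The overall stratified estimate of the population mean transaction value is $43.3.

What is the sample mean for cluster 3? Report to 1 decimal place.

N = 6850 + 9313 + 9448 + 11940 = 37551.
Overall total = μ·N = 43.3·37551 = 1625958.3.
Subtract the known strata: 6850·34.3 + 9313·43.0 + 11940·44.6 = 1167938.
Remaining total for cluster 3: 1625958.3 − 1167938 = 458020.3.
Divide by its size: 458020.3 / 9448 = 48.478... → 48.5.

48.5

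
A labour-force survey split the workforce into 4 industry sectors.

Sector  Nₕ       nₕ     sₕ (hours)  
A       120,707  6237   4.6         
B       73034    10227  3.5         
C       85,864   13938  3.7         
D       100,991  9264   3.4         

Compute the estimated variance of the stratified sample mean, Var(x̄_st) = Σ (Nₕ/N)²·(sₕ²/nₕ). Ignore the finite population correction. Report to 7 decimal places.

0.0005232

N = 380596; Wₕ = Nₕ/N.
sector A: (120707/380596)²·4.6²/6237 = 0.0003412529
sector B: (73034/380596)²·3.5²/10227 = 0.0000441072
sector C: (85864/380596)²·3.7²/13938 = 0.0000499916
sector D: (100991/380596)²·3.4²/9264 = 0.0000878610
Sum = 0.0005232127 → 0.0005232.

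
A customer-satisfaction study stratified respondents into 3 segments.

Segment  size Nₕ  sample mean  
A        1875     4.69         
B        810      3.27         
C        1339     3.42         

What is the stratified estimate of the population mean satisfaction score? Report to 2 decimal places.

3.98

x̄_st = (Σ Nₕx̄ₕ) / (Σ Nₕ) = (1875·4.69 + 810·3.27 + 1339·3.42) / 4024
= 16021.83 / 4024 = 3.9816... → 3.98.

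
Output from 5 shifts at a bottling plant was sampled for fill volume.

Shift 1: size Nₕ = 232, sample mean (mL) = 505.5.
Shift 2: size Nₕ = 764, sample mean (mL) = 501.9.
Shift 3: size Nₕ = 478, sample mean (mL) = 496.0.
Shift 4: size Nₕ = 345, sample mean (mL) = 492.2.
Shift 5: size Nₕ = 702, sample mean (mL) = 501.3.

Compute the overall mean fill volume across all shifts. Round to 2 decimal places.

N = 232 + 764 + 478 + 345 + 702 = 2521.
Weight each subgroup mean by Nₕ/N and sum.
Σ Nₕx̄ₕ = 232·505.5 + 764·501.9 + 478·496.0 + 345·492.2 + 702·501.3 = 117276 + 383451.6 + 237088 + 169809 + 351912.6 = 1259537.2.
Divide by N: 1259537.2 / 2521 = 499.6181... → 499.62.

499.62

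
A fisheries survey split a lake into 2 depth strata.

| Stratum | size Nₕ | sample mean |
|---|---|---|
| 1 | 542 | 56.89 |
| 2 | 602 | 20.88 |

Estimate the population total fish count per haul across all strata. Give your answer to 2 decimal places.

43404.14

Estimate total by summing Nₕ·x̄ₕ over strata.
542·56.89 + 602·20.88 = 30834.38 + 12569.76 = 43404.14.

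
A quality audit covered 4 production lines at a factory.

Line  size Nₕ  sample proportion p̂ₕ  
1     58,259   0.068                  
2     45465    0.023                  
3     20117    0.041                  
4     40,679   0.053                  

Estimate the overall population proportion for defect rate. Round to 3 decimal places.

0.049

Wₕ = Nₕ/N with N = 164520: 0.3541, 0.2763, 0.1223, 0.2473.
p̂_st = 0.3541·0.068 + 0.2763·0.023 + 0.1223·0.041 + 0.2473·0.053 ≈ 0.04855... → 0.049.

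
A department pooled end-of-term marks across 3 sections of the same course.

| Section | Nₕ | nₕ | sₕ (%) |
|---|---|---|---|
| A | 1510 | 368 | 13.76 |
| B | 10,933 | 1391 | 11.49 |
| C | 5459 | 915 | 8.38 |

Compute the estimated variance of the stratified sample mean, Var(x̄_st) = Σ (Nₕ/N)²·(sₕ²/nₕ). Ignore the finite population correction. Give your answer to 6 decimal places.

0.046196

N = 17902; Wₕ = Nₕ/N.
section A: (1510/17902)²·13.76²/368 = 0.003660495
section B: (10933/17902)²·11.49²/1391 = 0.035398798
section C: (5459/17902)²·8.38²/915 = 0.007136578
Sum = 0.046195872 → 0.046196.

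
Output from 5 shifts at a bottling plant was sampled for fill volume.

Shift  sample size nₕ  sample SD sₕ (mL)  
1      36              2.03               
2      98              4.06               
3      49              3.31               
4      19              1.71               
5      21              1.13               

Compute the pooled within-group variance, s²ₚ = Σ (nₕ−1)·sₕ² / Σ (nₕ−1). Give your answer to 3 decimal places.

Degrees of freedom: 35 + 97 + 48 + 18 + 20 = 218.
Σ(nₕ−1)sₕ² = 35·4.1209 + 97·16.4836 + 48·10.9561 + 18·2.9241 + 20·1.2769 = 2347.2053.
s²ₚ = 2347.2053 / 218 = 10.76700... → 10.767.

10.767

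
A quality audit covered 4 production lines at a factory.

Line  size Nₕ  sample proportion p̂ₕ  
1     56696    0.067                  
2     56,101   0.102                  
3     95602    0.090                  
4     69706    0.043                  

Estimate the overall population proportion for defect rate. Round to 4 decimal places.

0.0760

N = 56696 + 56101 + 95602 + 69706 = 278105.
Overall proportion = Σ (Nₕ/N)·p̂ₕ.
Σ Nₕp̂ₕ = 3798.632 + 5722.302 + 8604.18 + 2997.358 = 21122.472.
21122.472 / 278105 = 0.075951... → 0.0760.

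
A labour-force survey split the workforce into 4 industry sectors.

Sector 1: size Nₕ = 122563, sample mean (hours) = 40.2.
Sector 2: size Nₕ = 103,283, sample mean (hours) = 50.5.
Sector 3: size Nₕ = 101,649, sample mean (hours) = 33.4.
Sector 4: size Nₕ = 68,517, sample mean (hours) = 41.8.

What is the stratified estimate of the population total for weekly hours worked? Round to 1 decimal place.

1: 122563·40.2 = 4927032.6
2: 103283·50.5 = 5215791.5
3: 101649·33.4 = 3395076.6
4: 68517·41.8 = 2864010.6
τ̂ = Σ Nₕx̄ₕ = 16401911.3.

16401911.3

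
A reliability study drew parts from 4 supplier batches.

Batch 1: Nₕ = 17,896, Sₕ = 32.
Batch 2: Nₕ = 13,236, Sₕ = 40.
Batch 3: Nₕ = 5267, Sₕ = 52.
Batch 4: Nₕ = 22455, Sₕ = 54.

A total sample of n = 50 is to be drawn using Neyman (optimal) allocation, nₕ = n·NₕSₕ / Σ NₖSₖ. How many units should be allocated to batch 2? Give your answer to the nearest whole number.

10

1: NₕSₕ = 17896·32 = 572672
2: NₕSₕ = 13236·40 = 529440
3: NₕSₕ = 5267·52 = 273884
4: NₕSₕ = 22455·54 = 1212570
Σ NₕSₕ = 2588566.
n_2 = 50·529440/2588566 = 10.227... → 10.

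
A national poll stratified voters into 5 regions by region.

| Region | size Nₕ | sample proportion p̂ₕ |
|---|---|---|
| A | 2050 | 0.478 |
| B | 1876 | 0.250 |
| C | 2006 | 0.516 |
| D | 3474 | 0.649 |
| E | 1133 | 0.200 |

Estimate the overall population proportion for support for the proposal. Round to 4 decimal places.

0.4711

N = 2050 + 1876 + 2006 + 3474 + 1133 = 10539.
Overall proportion = Σ (Nₕ/N)·p̂ₕ.
Σ Nₕp̂ₕ = 979.9 + 469 + 1035.096 + 2254.626 + 226.6 = 4965.222.
4965.222 / 10539 = 0.471128... → 0.4711.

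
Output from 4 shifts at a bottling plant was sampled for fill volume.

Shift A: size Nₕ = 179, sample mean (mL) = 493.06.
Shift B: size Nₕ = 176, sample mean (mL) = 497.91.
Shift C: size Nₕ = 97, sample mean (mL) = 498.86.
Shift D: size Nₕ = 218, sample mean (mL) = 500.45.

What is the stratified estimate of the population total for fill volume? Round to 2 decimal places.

A: 179·493.06 = 88257.74
B: 176·497.91 = 87632.16
C: 97·498.86 = 48389.42
D: 218·500.45 = 109098.1
τ̂ = Σ Nₕx̄ₕ = 333377.42.

333377.42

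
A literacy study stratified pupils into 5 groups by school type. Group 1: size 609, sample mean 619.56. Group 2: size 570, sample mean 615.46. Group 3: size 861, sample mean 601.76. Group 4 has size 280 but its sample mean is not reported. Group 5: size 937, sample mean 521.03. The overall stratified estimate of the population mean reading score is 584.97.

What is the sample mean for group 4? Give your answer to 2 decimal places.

N = 609 + 570 + 861 + 280 + 937 = 3257.
Overall total = μ·N = 584.97·3257 = 1905247.29.
Subtract the known strata: 609·619.56 + 570·615.46 + 861·601.76 + 937·521.03 = 1734444.71.
Remaining total for group 4: 1905247.29 − 1734444.71 = 170802.58.
Divide by its size: 170802.58 / 280 = 610.0092... → 610.01.

610.01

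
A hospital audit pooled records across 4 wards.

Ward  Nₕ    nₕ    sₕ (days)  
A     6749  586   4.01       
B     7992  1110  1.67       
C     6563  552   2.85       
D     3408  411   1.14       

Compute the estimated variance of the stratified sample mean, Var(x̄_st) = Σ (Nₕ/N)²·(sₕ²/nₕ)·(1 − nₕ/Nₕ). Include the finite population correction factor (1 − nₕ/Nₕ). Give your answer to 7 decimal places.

0.0030987

N = 24712; Wₕ = Nₕ/N.
ward A: (6749/24712)²·4.01²/586·(1 − 586/6749) = 0.0018689898
ward B: (7992/24712)²·1.67²/1110·(1 − 1110/7992) = 0.0002262895
ward C: (6563/24712)²·2.85²/552·(1 − 552/6563) = 0.0009505697
ward D: (3408/24712)²·1.14²/411·(1 − 411/3408) = 0.0000528857
Sum = 0.0030987347 → 0.0030987.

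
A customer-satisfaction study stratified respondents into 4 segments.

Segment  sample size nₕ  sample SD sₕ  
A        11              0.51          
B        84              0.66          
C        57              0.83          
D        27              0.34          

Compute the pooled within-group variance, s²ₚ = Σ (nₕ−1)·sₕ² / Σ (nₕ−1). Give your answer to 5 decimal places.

A: (11−1)·0.51² = 10·0.2601 = 2.601
B: (84−1)·0.66² = 83·0.4356 = 36.1548
C: (57−1)·0.83² = 56·0.6889 = 38.5784
D: (27−1)·0.34² = 26·0.1156 = 3.0056
Numerator = 80.3398; denominator = Σ(nₕ−1) = 175.
s²ₚ = 80.3398/175 = 0.4590846... → 0.45908.

0.45908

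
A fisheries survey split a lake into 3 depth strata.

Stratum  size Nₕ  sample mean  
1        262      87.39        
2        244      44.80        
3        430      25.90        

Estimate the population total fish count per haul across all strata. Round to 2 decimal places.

44964.38

1: 262·87.39 = 22896.18
2: 244·44.80 = 10931.2
3: 430·25.90 = 11137
τ̂ = Σ Nₕx̄ₕ = 44964.38.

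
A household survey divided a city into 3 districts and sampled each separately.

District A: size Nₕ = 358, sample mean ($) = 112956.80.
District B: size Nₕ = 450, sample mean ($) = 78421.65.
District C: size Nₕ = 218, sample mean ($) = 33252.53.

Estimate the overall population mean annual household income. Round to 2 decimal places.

80874.59

x̄_st = (Σ Nₕx̄ₕ) / (Σ Nₕ) = (358·112956.80 + 450·78421.65 + 218·33252.53) / 1026
= 82977328.44 / 1026 = 80874.5891... → 80874.59.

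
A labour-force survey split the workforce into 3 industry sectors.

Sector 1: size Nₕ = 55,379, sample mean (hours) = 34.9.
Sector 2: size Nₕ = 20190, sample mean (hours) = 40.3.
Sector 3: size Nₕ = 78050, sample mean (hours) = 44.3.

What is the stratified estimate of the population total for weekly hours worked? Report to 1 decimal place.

1: 55379·34.9 = 1932727.1
2: 20190·40.3 = 813657
3: 78050·44.3 = 3457615
τ̂ = Σ Nₕx̄ₕ = 6203999.1.

6203999.1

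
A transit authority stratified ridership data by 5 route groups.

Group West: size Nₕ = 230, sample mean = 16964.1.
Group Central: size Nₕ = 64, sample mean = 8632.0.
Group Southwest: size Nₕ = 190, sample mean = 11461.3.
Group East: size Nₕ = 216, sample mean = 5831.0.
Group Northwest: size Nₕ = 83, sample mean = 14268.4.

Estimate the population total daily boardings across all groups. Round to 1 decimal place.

9075611.2

Estimate total by summing Nₕ·x̄ₕ over strata.
230·16964.1 + 64·8632.0 + 190·11461.3 + 216·5831.0 + 83·14268.4 = 3901743 + 552448 + 2177647 + 1259496 + 1184277.2 = 9075611.2.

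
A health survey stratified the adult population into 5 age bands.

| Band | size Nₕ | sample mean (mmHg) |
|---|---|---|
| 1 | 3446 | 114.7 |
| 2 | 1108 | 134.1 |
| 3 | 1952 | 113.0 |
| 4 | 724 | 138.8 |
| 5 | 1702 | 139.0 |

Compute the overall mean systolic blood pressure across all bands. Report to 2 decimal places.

N = 3446 + 1108 + 1952 + 724 + 1702 = 8932.
The stratified mean weights each stratum mean by its population share Nₕ/N.
Σ Nₕx̄ₕ = 3446·114.7 + 1108·134.1 + 1952·113.0 + 724·138.8 + 1702·139.0 = 395256.2 + 148582.8 + 220576 + 100491.2 + 236578 = 1101484.2.
Divide by N: 1101484.2 / 8932 = 123.3189... → 123.32.

123.32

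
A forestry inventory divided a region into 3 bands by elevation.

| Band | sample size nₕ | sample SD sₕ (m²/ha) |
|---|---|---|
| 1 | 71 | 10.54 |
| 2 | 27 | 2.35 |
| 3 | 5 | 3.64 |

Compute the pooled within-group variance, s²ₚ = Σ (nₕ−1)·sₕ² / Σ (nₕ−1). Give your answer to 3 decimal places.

Degrees of freedom: 70 + 26 + 4 = 100.
Σ(nₕ−1)sₕ² = 70·111.0916 + 26·5.5225 + 4·13.2496 = 7972.9954.
s²ₚ = 7972.9954 / 100 = 79.72995... → 79.730.

79.730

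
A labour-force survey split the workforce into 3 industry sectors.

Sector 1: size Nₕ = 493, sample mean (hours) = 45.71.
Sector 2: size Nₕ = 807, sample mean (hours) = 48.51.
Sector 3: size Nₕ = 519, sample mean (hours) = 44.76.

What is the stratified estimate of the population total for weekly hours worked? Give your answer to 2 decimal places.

Estimate total by summing Nₕ·x̄ₕ over strata.
493·45.71 + 807·48.51 + 519·44.76 = 22535.03 + 39147.57 + 23230.44 = 84913.04.

84913.04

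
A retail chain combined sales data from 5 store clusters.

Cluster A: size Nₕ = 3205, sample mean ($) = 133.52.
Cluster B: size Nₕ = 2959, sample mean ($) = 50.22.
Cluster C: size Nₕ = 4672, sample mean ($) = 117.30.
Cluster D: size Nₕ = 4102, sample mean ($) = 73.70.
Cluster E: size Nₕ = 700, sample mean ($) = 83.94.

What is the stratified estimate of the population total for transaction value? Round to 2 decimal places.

A: 3205·133.52 = 427931.6
B: 2959·50.22 = 148600.98
C: 4672·117.30 = 548025.6
D: 4102·73.70 = 302317.4
E: 700·83.94 = 58758
τ̂ = Σ Nₕx̄ₕ = 1485633.58.

1485633.58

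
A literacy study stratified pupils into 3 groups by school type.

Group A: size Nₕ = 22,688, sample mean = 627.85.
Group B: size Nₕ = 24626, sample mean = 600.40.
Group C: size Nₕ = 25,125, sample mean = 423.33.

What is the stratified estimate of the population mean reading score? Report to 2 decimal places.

N = 22688 + 24626 + 25125 = 72439.
The stratified mean weights each stratum mean by its population share Nₕ/N.
Σ Nₕx̄ₕ = 22688·627.85 + 24626·600.40 + 25125·423.33 = 14244660.8 + 14785450.4 + 10636166.25 = 39666277.45.
Divide by N: 39666277.45 / 72439 = 547.5818... → 547.58.

547.58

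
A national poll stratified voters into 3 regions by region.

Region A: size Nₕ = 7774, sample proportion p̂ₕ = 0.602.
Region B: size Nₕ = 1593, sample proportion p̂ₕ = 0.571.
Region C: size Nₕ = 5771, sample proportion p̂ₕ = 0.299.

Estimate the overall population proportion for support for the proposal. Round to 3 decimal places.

Wₕ = Nₕ/N with N = 15138: 0.5135, 0.1052, 0.3812.
p̂_st = 0.5135·0.602 + 0.1052·0.571 + 0.3812·0.299 ≈ 0.48323... → 0.483.

0.483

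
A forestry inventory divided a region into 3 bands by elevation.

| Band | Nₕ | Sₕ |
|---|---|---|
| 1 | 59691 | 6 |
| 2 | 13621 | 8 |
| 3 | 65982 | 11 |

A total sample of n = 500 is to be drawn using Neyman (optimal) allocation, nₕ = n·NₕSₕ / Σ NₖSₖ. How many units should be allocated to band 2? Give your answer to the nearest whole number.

1: NₕSₕ = 59691·6 = 358146
2: NₕSₕ = 13621·8 = 108968
3: NₕSₕ = 65982·11 = 725802
Σ NₕSₕ = 1192916.
n_2 = 500·108968/1192916 = 45.673... → 46.

46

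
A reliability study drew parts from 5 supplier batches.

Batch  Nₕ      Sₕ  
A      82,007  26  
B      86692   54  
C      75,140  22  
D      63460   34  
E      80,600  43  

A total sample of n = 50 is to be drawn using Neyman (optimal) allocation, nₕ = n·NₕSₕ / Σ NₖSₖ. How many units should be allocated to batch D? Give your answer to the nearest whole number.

Σ NₕSₕ = 82007·26 + 86692·54 + 75140·22 + 63460·34 + 80600·43 = 14090070.
Share for D: 2157640/14090070 = 0.15313.
n_D = 50 × 0.15313 = 7.657... → 8.

8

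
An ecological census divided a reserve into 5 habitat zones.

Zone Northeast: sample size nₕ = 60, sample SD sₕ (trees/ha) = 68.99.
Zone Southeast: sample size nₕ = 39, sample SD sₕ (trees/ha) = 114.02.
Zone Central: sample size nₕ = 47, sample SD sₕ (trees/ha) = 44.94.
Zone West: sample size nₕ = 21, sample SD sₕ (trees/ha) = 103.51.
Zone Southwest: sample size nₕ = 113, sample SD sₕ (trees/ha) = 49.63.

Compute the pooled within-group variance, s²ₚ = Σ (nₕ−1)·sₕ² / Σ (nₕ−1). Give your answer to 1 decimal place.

4937.8

Degrees of freedom: 59 + 38 + 46 + 20 + 112 = 275.
Σ(nₕ−1)sₕ² = 59·4759.6201 + 38·13000.5604 + 46·2019.6036 + 20·10714.3201 + 112·2463.1369 = 1357898.3815.
s²ₚ = 1357898.3815 / 275 = 4937.812... → 4937.8.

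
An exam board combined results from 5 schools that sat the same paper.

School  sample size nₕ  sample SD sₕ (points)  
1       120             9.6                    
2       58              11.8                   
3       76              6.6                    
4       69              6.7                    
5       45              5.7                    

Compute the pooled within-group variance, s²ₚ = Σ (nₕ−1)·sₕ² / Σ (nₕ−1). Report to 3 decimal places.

1: (120−1)·9.6² = 119·92.16 = 10967.04
2: (58−1)·11.8² = 57·139.24 = 7936.68
3: (76−1)·6.6² = 75·43.56 = 3267
4: (69−1)·6.7² = 68·44.89 = 3052.52
5: (45−1)·5.7² = 44·32.49 = 1429.56
Numerator = 26652.8; denominator = Σ(nₕ−1) = 363.
s²ₚ = 26652.8/363 = 73.42369... → 73.424.

73.424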